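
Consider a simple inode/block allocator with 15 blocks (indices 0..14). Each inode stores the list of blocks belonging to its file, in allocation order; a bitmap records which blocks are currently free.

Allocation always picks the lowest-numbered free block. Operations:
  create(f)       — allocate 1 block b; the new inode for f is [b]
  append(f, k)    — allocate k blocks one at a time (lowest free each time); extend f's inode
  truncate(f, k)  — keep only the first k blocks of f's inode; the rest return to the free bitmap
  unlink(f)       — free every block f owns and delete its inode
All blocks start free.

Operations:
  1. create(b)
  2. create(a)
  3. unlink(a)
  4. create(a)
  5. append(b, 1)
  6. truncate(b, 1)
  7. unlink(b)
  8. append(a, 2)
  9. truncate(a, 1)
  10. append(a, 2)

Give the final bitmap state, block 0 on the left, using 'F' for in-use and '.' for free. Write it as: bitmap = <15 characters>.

bitmap = FFF............

  1. create(b)  ⇒  F..............  {b→[0]}
  2. create(a)  ⇒  FF.............  {a→[1]; b→[0]}
  3. unlink(a)  ⇒  F..............  {b→[0]}
  4. create(a)  ⇒  FF.............  {a→[1]; b→[0]}
  5. append(b, 1)  ⇒  FFF............  {a→[1]; b→[0, 2]}
  6. truncate(b, 1)  ⇒  FF.............  {a→[1]; b→[0]}
  7. unlink(b)  ⇒  .F.............  {a→[1]}
  8. append(a, 2)  ⇒  FFF............  {a→[1, 0, 2]}
  9. truncate(a, 1)  ⇒  .F.............  {a→[1]}
  10. append(a, 2)  ⇒  FFF............  {a→[1, 0, 2]}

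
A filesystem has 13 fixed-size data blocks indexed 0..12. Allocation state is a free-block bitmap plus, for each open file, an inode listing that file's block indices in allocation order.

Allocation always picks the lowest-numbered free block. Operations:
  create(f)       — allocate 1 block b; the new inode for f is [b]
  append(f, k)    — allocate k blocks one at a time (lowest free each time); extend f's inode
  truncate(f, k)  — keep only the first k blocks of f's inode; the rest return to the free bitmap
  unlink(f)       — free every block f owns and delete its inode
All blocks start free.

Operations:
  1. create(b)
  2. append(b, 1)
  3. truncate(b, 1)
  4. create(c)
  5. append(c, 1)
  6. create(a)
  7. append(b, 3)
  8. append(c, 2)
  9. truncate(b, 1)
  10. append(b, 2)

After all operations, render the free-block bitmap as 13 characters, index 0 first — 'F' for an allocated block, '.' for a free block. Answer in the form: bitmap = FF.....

bitmap = FFFFFF.FF....

[1] create(b) — b=0 (map F............)
[2] append(b, 1) — b=0,1 (map FF...........)
[3] truncate(b, 1) — b=0 (map F............)
[4] create(c) — b=0 c=1 (map FF...........)
[5] append(c, 1) — b=0 c=1,2 (map FFF..........)
[6] create(a) — a=3 b=0 c=1,2 (map FFFF.........)
[7] append(b, 3) — a=3 b=0,4,5,6 c=1,2 (map FFFFFFF......)
[8] append(c, 2) — a=3 b=0,4,5,6 c=1,2,7,8 (map FFFFFFFFF....)
[9] truncate(b, 1) — a=3 b=0 c=1,2,7,8 (map FFFF...FF....)
[10] append(b, 2) — a=3 b=0,4,5 c=1,2,7,8 (map FFFFFF.FF....)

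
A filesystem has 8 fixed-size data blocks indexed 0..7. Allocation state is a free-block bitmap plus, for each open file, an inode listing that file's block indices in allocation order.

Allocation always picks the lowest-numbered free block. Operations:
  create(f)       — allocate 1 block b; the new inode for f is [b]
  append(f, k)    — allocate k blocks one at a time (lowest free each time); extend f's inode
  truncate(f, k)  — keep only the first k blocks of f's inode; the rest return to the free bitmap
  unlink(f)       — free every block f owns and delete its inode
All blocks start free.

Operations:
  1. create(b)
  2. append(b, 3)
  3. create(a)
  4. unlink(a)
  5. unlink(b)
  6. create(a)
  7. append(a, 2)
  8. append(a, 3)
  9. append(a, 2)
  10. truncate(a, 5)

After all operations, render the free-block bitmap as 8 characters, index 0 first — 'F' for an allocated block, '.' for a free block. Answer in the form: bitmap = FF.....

bitmap = FFFFF...

create(b): bitmap=F....... | b=[0]
append(b, 3): bitmap=FFFF.... | b=[0, 1, 2, 3]
create(a): bitmap=FFFFF... | a=[4] b=[0, 1, 2, 3]
unlink(a): bitmap=FFFF.... | b=[0, 1, 2, 3]
unlink(b): bitmap=........ | 
create(a): bitmap=F....... | a=[0]
append(a, 2): bitmap=FFF..... | a=[0, 1, 2]
append(a, 3): bitmap=FFFFFF.. | a=[0, 1, 2, 3, 4, 5]
append(a, 2): bitmap=FFFFFFFF | a=[0, 1, 2, 3, 4, 5, 6, 7]
truncate(a, 5): bitmap=FFFFF... | a=[0, 1, 2, 3, 4]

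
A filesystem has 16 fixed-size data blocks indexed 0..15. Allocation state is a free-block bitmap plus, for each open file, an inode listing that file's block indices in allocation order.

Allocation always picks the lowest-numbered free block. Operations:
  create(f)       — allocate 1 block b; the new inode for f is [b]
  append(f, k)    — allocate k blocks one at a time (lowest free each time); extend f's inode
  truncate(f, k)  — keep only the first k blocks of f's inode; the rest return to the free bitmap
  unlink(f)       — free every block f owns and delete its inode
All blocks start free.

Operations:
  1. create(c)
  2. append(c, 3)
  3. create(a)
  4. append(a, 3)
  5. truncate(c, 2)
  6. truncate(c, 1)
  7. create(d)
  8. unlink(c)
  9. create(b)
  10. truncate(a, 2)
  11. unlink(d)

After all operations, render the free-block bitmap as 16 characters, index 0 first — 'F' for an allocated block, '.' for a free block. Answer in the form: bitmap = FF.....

bitmap = F...FF..........

[1] create(c) — c=0 (map F...............)
[2] append(c, 3) — c=0,1,2,3 (map FFFF............)
[3] create(a) — a=4 c=0,1,2,3 (map FFFFF...........)
[4] append(a, 3) — a=4,5,6,7 c=0,1,2,3 (map FFFFFFFF........)
[5] truncate(c, 2) — a=4,5,6,7 c=0,1 (map FF..FFFF........)
[6] truncate(c, 1) — a=4,5,6,7 c=0 (map F...FFFF........)
[7] create(d) — a=4,5,6,7 c=0 d=1 (map FF..FFFF........)
[8] unlink(c) — a=4,5,6,7 d=1 (map .F..FFFF........)
[9] create(b) — a=4,5,6,7 b=0 d=1 (map FF..FFFF........)
[10] truncate(a, 2) — a=4,5 b=0 d=1 (map FF..FF..........)
[11] unlink(d) — a=4,5 b=0 (map F...FF..........)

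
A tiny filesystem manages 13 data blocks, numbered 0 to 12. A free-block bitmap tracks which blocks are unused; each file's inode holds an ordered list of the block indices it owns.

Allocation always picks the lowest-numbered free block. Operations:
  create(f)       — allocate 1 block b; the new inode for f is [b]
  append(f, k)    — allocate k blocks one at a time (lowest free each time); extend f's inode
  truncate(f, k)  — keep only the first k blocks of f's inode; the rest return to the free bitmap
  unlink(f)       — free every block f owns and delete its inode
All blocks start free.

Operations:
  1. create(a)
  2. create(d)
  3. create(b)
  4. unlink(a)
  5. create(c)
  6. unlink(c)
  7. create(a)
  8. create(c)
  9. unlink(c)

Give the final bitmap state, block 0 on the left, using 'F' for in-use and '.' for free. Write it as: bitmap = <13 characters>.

bitmap = FFF..........

create(a): bitmap=F............ | a=[0]
create(d): bitmap=FF........... | a=[0] d=[1]
create(b): bitmap=FFF.......... | a=[0] b=[2] d=[1]
unlink(a): bitmap=.FF.......... | b=[2] d=[1]
create(c): bitmap=FFF.......... | b=[2] c=[0] d=[1]
unlink(c): bitmap=.FF.......... | b=[2] d=[1]
create(a): bitmap=FFF.......... | a=[0] b=[2] d=[1]
create(c): bitmap=FFFF......... | a=[0] b=[2] c=[3] d=[1]
unlink(c): bitmap=FFF.......... | a=[0] b=[2] d=[1]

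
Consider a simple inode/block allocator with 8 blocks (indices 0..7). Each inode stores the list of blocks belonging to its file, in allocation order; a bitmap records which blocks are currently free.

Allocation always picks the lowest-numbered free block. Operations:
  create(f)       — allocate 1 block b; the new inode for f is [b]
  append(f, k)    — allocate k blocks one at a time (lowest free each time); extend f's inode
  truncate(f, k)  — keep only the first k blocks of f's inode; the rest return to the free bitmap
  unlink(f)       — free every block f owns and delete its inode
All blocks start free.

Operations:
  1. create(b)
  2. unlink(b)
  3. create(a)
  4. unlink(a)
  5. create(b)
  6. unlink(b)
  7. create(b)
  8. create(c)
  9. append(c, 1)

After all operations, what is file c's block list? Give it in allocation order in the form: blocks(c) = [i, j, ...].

blocks(c) = [1, 2]

create(b): bitmap=F....... | b=[0]
unlink(b): bitmap=........ | 
create(a): bitmap=F....... | a=[0]
unlink(a): bitmap=........ | 
create(b): bitmap=F....... | b=[0]
unlink(b): bitmap=........ | 
create(b): bitmap=F....... | b=[0]
create(c): bitmap=FF...... | b=[0] c=[1]
append(c, 1): bitmap=FFF..... | b=[0] c=[1, 2]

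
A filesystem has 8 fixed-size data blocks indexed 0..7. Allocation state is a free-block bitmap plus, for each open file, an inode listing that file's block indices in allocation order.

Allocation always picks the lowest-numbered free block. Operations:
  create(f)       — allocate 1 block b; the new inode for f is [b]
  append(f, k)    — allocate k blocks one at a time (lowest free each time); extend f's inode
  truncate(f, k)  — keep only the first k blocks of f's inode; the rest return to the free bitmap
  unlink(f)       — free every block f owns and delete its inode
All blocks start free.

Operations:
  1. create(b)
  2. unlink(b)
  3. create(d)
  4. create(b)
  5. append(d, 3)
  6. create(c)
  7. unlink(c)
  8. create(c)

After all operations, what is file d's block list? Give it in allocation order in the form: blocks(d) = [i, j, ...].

blocks(d) = [0, 2, 3, 4]

  1. create(b)  ⇒  F.......  {b→[0]}
  2. unlink(b)  ⇒  ........  {}
  3. create(d)  ⇒  F.......  {d→[0]}
  4. create(b)  ⇒  FF......  {b→[1]; d→[0]}
  5. append(d, 3)  ⇒  FFFFF...  {b→[1]; d→[0, 2, 3, 4]}
  6. create(c)  ⇒  FFFFFF..  {b→[1]; c→[5]; d→[0, 2, 3, 4]}
  7. unlink(c)  ⇒  FFFFF...  {b→[1]; d→[0, 2, 3, 4]}
  8. create(c)  ⇒  FFFFFF..  {b→[1]; c→[5]; d→[0, 2, 3, 4]}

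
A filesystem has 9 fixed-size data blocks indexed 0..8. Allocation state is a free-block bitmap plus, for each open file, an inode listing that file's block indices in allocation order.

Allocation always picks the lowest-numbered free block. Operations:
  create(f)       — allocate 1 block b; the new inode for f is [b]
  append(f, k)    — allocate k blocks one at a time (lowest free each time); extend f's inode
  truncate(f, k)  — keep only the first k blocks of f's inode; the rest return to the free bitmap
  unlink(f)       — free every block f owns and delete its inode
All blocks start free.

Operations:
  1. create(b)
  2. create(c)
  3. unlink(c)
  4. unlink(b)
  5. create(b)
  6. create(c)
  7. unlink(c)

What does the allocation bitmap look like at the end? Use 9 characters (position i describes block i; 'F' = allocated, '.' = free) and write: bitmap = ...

  1. create(b)  ⇒  F........  {b→[0]}
  2. create(c)  ⇒  FF.......  {b→[0]; c→[1]}
  3. unlink(c)  ⇒  F........  {b→[0]}
  4. unlink(b)  ⇒  .........  {}
  5. create(b)  ⇒  F........  {b→[0]}
  6. create(c)  ⇒  FF.......  {b→[0]; c→[1]}
  7. unlink(c)  ⇒  F........  {b→[0]}

bitmap = F........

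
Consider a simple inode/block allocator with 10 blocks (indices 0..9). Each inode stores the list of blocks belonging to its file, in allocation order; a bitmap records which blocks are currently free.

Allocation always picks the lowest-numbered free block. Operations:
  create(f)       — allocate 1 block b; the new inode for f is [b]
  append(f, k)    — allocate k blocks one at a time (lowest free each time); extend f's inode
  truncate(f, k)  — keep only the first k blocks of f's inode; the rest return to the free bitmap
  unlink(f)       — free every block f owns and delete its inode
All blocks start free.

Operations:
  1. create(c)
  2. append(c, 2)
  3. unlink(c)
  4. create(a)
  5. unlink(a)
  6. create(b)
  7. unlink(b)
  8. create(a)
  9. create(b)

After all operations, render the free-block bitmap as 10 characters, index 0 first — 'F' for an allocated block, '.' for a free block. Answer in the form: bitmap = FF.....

bitmap = FF........

after create(c) → c:[0]  free=[F.........]
after append(c, 2) → c:[0, 1, 2]  free=[FFF.......]
after unlink(c) →   free=[..........]
after create(a) → a:[0]  free=[F.........]
after unlink(a) →   free=[..........]
after create(b) → b:[0]  free=[F.........]
after unlink(b) →   free=[..........]
after create(a) → a:[0]  free=[F.........]
after create(b) → a:[0], b:[1]  free=[FF........]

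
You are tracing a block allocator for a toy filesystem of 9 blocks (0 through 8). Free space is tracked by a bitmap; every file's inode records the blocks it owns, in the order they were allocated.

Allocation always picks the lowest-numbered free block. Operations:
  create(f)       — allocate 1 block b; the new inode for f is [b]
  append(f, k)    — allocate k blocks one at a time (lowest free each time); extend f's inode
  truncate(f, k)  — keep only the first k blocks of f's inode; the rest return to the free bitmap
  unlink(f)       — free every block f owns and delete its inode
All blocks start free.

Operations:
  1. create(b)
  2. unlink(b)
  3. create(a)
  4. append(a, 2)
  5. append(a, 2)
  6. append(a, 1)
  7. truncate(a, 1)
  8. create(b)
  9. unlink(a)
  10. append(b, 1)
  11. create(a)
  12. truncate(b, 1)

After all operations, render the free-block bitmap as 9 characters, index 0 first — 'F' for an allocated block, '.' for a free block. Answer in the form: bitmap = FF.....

bitmap = .FF......

create(b): bitmap=F........ | b=[0]
unlink(b): bitmap=......... | 
create(a): bitmap=F........ | a=[0]
append(a, 2): bitmap=FFF...... | a=[0, 1, 2]
append(a, 2): bitmap=FFFFF.... | a=[0, 1, 2, 3, 4]
append(a, 1): bitmap=FFFFFF... | a=[0, 1, 2, 3, 4, 5]
truncate(a, 1): bitmap=F........ | a=[0]
create(b): bitmap=FF....... | a=[0] b=[1]
unlink(a): bitmap=.F....... | b=[1]
append(b, 1): bitmap=FF....... | b=[1, 0]
create(a): bitmap=FFF...... | a=[2] b=[1, 0]
truncate(b, 1): bitmap=.FF...... | a=[2] b=[1]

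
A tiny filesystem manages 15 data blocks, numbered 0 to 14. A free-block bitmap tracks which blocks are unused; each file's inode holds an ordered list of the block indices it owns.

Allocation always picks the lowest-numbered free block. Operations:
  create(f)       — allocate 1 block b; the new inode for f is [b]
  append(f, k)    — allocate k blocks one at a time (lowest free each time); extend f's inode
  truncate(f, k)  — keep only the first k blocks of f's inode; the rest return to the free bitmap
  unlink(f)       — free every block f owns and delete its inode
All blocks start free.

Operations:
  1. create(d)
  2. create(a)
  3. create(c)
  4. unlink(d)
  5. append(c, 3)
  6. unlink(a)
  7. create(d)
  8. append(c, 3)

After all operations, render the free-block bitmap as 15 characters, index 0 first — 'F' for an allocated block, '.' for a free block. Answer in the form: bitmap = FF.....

after create(d) → d:[0]  free=[F..............]
after create(a) → a:[1], d:[0]  free=[FF.............]
after create(c) → a:[1], c:[2], d:[0]  free=[FFF............]
after unlink(d) → a:[1], c:[2]  free=[.FF............]
after append(c, 3) → a:[1], c:[2, 0, 3, 4]  free=[FFFFF..........]
after unlink(a) → c:[2, 0, 3, 4]  free=[F.FFF..........]
after create(d) → c:[2, 0, 3, 4], d:[1]  free=[FFFFF..........]
after append(c, 3) → c:[2, 0, 3, 4, 5, 6, 7], d:[1]  free=[FFFFFFFF.......]

bitmap = FFFFFFFF.......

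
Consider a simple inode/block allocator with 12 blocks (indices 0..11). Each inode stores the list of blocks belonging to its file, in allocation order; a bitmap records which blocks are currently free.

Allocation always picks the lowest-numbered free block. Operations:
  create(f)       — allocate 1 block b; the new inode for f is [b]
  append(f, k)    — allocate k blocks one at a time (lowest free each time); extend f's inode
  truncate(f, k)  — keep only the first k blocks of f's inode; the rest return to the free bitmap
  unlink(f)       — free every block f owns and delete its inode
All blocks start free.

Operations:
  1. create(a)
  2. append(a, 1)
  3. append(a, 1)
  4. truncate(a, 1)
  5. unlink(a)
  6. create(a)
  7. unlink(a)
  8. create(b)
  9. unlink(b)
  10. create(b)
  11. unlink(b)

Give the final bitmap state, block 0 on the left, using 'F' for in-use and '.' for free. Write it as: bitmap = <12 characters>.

after create(a) → a:[0]  free=[F...........]
after append(a, 1) → a:[0, 1]  free=[FF..........]
after append(a, 1) → a:[0, 1, 2]  free=[FFF.........]
after truncate(a, 1) → a:[0]  free=[F...........]
after unlink(a) →   free=[............]
after create(a) → a:[0]  free=[F...........]
after unlink(a) →   free=[............]
after create(b) → b:[0]  free=[F...........]
after unlink(b) →   free=[............]
after create(b) → b:[0]  free=[F...........]
after unlink(b) →   free=[............]

bitmap = ............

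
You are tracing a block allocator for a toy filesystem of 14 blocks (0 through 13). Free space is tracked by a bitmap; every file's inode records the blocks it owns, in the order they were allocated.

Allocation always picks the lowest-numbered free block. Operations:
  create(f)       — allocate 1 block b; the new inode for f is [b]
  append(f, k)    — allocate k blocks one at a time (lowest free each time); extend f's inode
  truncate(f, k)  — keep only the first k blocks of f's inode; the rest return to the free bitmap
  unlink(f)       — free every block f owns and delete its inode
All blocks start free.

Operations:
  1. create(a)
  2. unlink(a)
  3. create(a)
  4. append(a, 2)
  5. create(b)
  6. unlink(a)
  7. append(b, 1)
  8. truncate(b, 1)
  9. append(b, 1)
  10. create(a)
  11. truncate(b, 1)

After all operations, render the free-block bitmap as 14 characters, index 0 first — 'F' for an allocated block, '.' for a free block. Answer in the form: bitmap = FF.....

create(a): bitmap=F............. | a=[0]
unlink(a): bitmap=.............. | 
create(a): bitmap=F............. | a=[0]
append(a, 2): bitmap=FFF........... | a=[0, 1, 2]
create(b): bitmap=FFFF.......... | a=[0, 1, 2] b=[3]
unlink(a): bitmap=...F.......... | b=[3]
append(b, 1): bitmap=F..F.......... | b=[3, 0]
truncate(b, 1): bitmap=...F.......... | b=[3]
append(b, 1): bitmap=F..F.......... | b=[3, 0]
create(a): bitmap=FF.F.......... | a=[1] b=[3, 0]
truncate(b, 1): bitmap=.F.F.......... | a=[1] b=[3]

bitmap = .F.F..........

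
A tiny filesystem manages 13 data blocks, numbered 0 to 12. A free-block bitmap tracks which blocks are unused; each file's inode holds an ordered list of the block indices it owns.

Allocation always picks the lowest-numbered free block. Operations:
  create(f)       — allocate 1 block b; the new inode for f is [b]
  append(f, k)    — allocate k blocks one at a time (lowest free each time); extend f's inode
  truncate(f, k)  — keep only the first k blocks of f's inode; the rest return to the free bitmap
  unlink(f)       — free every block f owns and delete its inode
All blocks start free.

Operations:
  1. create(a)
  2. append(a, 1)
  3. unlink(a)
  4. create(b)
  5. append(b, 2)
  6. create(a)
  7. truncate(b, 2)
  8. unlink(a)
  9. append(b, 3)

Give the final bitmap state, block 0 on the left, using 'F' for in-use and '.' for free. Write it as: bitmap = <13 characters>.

bitmap = FFFFF........

  1. create(a)  ⇒  F............  {a→[0]}
  2. append(a, 1)  ⇒  FF...........  {a→[0, 1]}
  3. unlink(a)  ⇒  .............  {}
  4. create(b)  ⇒  F............  {b→[0]}
  5. append(b, 2)  ⇒  FFF..........  {b→[0, 1, 2]}
  6. create(a)  ⇒  FFFF.........  {a→[3]; b→[0, 1, 2]}
  7. truncate(b, 2)  ⇒  FF.F.........  {a→[3]; b→[0, 1]}
  8. unlink(a)  ⇒  FF...........  {b→[0, 1]}
  9. append(b, 3)  ⇒  FFFFF........  {b→[0, 1, 2, 3, 4]}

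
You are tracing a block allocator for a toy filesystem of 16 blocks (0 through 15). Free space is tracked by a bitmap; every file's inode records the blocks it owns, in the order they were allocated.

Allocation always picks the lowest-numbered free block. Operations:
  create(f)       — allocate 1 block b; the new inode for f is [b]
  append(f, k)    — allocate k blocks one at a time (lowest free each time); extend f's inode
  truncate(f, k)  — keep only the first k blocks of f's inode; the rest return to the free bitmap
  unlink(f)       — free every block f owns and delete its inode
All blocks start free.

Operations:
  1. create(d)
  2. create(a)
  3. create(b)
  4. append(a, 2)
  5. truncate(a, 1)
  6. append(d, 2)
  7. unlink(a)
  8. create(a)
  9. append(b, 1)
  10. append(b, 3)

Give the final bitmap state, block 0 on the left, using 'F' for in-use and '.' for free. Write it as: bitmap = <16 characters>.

bitmap = FFFFFFFFF.......

after create(d) → d:[0]  free=[F...............]
after create(a) → a:[1], d:[0]  free=[FF..............]
after create(b) → a:[1], b:[2], d:[0]  free=[FFF.............]
after append(a, 2) → a:[1, 3, 4], b:[2], d:[0]  free=[FFFFF...........]
after truncate(a, 1) → a:[1], b:[2], d:[0]  free=[FFF.............]
after append(d, 2) → a:[1], b:[2], d:[0, 3, 4]  free=[FFFFF...........]
after unlink(a) → b:[2], d:[0, 3, 4]  free=[F.FFF...........]
after create(a) → a:[1], b:[2], d:[0, 3, 4]  free=[FFFFF...........]
after append(b, 1) → a:[1], b:[2, 5], d:[0, 3, 4]  free=[FFFFFF..........]
after append(b, 3) → a:[1], b:[2, 5, 6, 7, 8], d:[0, 3, 4]  free=[FFFFFFFFF.......]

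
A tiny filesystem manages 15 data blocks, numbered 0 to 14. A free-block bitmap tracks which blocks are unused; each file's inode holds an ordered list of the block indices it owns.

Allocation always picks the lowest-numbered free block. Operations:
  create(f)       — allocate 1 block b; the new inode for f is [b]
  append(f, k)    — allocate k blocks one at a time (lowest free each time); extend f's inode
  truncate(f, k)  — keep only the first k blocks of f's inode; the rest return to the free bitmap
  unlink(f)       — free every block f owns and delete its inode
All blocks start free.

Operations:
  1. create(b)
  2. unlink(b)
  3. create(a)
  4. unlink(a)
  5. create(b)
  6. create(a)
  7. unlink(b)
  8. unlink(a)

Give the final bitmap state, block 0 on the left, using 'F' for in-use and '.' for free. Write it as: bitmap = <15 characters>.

  1. create(b)  ⇒  F..............  {b→[0]}
  2. unlink(b)  ⇒  ...............  {}
  3. create(a)  ⇒  F..............  {a→[0]}
  4. unlink(a)  ⇒  ...............  {}
  5. create(b)  ⇒  F..............  {b→[0]}
  6. create(a)  ⇒  FF.............  {a→[1]; b→[0]}
  7. unlink(b)  ⇒  .F.............  {a→[1]}
  8. unlink(a)  ⇒  ...............  {}

bitmap = ...............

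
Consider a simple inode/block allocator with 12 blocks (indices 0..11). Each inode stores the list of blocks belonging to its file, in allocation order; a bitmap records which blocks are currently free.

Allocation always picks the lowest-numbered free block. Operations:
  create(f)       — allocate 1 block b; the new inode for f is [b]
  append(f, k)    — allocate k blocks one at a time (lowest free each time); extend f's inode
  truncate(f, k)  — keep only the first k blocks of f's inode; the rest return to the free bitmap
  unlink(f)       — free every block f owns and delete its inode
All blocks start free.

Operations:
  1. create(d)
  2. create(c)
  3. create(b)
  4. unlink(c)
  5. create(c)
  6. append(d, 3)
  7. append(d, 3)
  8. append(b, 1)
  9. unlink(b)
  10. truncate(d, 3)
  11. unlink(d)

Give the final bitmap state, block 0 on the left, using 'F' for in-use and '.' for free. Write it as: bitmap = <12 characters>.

bitmap = .F..........

after create(d) → d:[0]  free=[F...........]
after create(c) → c:[1], d:[0]  free=[FF..........]
after create(b) → b:[2], c:[1], d:[0]  free=[FFF.........]
after unlink(c) → b:[2], d:[0]  free=[F.F.........]
after create(c) → b:[2], c:[1], d:[0]  free=[FFF.........]
after append(d, 3) → b:[2], c:[1], d:[0, 3, 4, 5]  free=[FFFFFF......]
after append(d, 3) → b:[2], c:[1], d:[0, 3, 4, 5, 6, 7, 8]  free=[FFFFFFFFF...]
after append(b, 1) → b:[2, 9], c:[1], d:[0, 3, 4, 5, 6, 7, 8]  free=[FFFFFFFFFF..]
after unlink(b) → c:[1], d:[0, 3, 4, 5, 6, 7, 8]  free=[FF.FFFFFF...]
after truncate(d, 3) → c:[1], d:[0, 3, 4]  free=[FF.FF.......]
after unlink(d) → c:[1]  free=[.F..........]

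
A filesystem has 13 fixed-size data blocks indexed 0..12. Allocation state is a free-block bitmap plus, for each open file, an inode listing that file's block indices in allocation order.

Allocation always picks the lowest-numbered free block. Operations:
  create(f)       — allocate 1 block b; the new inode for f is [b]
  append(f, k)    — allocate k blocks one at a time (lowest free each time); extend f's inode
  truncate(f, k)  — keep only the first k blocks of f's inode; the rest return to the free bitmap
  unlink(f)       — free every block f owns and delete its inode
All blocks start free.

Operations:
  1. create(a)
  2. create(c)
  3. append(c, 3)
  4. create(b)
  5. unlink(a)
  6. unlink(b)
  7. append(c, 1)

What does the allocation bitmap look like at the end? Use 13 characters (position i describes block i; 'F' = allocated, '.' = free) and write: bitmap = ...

after create(a) → a:[0]  free=[F............]
after create(c) → a:[0], c:[1]  free=[FF...........]
after append(c, 3) → a:[0], c:[1, 2, 3, 4]  free=[FFFFF........]
after create(b) → a:[0], b:[5], c:[1, 2, 3, 4]  free=[FFFFFF.......]
after unlink(a) → b:[5], c:[1, 2, 3, 4]  free=[.FFFFF.......]
after unlink(b) → c:[1, 2, 3, 4]  free=[.FFFF........]
after append(c, 1) → c:[1, 2, 3, 4, 0]  free=[FFFFF........]

bitmap = FFFFF........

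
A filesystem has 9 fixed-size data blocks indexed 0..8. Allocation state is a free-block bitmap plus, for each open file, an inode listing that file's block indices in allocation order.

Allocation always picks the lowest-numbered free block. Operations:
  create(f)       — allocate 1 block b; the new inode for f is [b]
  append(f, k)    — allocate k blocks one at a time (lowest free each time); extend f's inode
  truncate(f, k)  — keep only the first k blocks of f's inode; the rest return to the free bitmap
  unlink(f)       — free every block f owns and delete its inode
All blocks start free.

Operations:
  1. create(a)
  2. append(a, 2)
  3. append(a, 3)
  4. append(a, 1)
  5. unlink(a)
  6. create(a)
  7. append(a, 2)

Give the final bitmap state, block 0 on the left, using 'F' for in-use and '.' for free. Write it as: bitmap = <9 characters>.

create(a): bitmap=F........ | a=[0]
append(a, 2): bitmap=FFF...... | a=[0, 1, 2]
append(a, 3): bitmap=FFFFFF... | a=[0, 1, 2, 3, 4, 5]
append(a, 1): bitmap=FFFFFFF.. | a=[0, 1, 2, 3, 4, 5, 6]
unlink(a): bitmap=......... | 
create(a): bitmap=F........ | a=[0]
append(a, 2): bitmap=FFF...... | a=[0, 1, 2]

bitmap = FFF......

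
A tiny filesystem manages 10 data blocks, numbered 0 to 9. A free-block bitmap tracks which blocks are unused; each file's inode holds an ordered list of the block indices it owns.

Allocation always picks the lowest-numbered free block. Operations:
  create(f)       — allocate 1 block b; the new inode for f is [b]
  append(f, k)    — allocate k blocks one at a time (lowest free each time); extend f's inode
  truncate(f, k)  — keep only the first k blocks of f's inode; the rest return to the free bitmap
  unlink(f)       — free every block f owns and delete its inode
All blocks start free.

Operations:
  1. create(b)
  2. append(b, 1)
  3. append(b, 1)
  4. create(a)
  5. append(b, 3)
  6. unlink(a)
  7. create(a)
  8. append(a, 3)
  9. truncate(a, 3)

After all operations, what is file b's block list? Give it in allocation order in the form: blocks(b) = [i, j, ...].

blocks(b) = [0, 1, 2, 4, 5, 6]

after create(b) → b:[0]  free=[F.........]
after append(b, 1) → b:[0, 1]  free=[FF........]
after append(b, 1) → b:[0, 1, 2]  free=[FFF.......]
after create(a) → a:[3], b:[0, 1, 2]  free=[FFFF......]
after append(b, 3) → a:[3], b:[0, 1, 2, 4, 5, 6]  free=[FFFFFFF...]
after unlink(a) → b:[0, 1, 2, 4, 5, 6]  free=[FFF.FFF...]
after create(a) → a:[3], b:[0, 1, 2, 4, 5, 6]  free=[FFFFFFF...]
after append(a, 3) → a:[3, 7, 8, 9], b:[0, 1, 2, 4, 5, 6]  free=[FFFFFFFFFF]
after truncate(a, 3) → a:[3, 7, 8], b:[0, 1, 2, 4, 5, 6]  free=[FFFFFFFFF.]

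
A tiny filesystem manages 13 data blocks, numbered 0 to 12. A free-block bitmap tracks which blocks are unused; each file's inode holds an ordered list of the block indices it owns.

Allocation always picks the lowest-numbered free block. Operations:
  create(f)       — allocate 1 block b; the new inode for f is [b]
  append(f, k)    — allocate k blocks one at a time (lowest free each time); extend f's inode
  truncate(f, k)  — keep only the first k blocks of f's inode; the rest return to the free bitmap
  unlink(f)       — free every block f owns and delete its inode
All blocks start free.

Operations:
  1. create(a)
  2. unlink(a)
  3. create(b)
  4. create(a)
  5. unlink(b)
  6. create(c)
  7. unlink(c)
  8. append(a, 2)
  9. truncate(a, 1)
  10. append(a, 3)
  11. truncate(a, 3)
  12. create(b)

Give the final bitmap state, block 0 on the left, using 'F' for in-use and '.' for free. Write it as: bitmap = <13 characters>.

create(a): bitmap=F............ | a=[0]
unlink(a): bitmap=............. | 
create(b): bitmap=F............ | b=[0]
create(a): bitmap=FF........... | a=[1] b=[0]
unlink(b): bitmap=.F........... | a=[1]
create(c): bitmap=FF........... | a=[1] c=[0]
unlink(c): bitmap=.F........... | a=[1]
append(a, 2): bitmap=FFF.......... | a=[1, 0, 2]
truncate(a, 1): bitmap=.F........... | a=[1]
append(a, 3): bitmap=FFFF......... | a=[1, 0, 2, 3]
truncate(a, 3): bitmap=FFF.......... | a=[1, 0, 2]
create(b): bitmap=FFFF......... | a=[1, 0, 2] b=[3]

bitmap = FFFF.........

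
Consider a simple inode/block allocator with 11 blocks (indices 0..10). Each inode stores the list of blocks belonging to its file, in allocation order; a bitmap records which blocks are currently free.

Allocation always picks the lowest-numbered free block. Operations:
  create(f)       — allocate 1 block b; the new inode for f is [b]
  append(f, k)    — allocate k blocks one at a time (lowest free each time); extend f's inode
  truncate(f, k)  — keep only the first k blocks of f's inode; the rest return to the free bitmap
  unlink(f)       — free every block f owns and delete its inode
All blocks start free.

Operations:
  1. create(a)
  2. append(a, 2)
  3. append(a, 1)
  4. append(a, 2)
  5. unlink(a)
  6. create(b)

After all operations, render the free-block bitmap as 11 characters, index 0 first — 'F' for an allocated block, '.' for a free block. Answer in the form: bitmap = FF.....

bitmap = F..........

after create(a) → a:[0]  free=[F..........]
after append(a, 2) → a:[0, 1, 2]  free=[FFF........]
after append(a, 1) → a:[0, 1, 2, 3]  free=[FFFF.......]
after append(a, 2) → a:[0, 1, 2, 3, 4, 5]  free=[FFFFFF.....]
after unlink(a) →   free=[...........]
after create(b) → b:[0]  free=[F..........]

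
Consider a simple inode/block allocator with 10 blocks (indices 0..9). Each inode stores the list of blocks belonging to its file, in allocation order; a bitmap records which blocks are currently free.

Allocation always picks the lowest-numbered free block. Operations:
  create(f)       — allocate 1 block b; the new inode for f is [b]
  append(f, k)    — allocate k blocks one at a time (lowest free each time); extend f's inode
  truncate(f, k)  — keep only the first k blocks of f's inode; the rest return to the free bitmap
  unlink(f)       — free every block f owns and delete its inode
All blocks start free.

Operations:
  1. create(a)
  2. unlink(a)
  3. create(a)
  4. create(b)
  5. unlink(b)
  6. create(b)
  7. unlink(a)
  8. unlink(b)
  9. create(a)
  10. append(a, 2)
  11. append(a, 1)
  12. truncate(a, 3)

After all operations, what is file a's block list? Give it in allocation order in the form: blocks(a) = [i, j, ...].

[1] create(a) — a=0 (map F.........)
[2] unlink(a) —  (map ..........)
[3] create(a) — a=0 (map F.........)
[4] create(b) — a=0 b=1 (map FF........)
[5] unlink(b) — a=0 (map F.........)
[6] create(b) — a=0 b=1 (map FF........)
[7] unlink(a) — b=1 (map .F........)
[8] unlink(b) —  (map ..........)
[9] create(a) — a=0 (map F.........)
[10] append(a, 2) — a=0,1,2 (map FFF.......)
[11] append(a, 1) — a=0,1,2,3 (map FFFF......)
[12] truncate(a, 3) — a=0,1,2 (map FFF.......)

blocks(a) = [0, 1, 2]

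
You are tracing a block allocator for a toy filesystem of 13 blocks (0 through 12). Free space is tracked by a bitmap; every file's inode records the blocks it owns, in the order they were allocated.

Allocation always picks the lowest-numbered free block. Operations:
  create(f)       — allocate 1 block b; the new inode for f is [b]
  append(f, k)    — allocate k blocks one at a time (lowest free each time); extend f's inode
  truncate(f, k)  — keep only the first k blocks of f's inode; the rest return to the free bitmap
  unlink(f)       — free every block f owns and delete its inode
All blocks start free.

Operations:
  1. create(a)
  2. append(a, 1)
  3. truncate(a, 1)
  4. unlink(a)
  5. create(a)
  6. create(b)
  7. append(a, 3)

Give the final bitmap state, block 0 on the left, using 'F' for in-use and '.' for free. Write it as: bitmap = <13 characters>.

bitmap = FFFFF........

create(a): bitmap=F............ | a=[0]
append(a, 1): bitmap=FF........... | a=[0, 1]
truncate(a, 1): bitmap=F............ | a=[0]
unlink(a): bitmap=............. | 
create(a): bitmap=F............ | a=[0]
create(b): bitmap=FF........... | a=[0] b=[1]
append(a, 3): bitmap=FFFFF........ | a=[0, 2, 3, 4] b=[1]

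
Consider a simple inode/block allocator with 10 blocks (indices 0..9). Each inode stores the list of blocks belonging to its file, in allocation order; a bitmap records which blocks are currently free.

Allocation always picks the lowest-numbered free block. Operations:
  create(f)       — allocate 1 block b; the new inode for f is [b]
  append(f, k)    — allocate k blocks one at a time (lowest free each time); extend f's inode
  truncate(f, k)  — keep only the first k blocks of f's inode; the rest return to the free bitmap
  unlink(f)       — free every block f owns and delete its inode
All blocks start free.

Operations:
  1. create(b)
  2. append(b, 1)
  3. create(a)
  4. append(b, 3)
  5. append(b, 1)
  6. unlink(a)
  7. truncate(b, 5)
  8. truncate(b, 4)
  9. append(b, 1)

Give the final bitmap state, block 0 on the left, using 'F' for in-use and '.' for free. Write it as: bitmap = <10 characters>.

bitmap = FFFFF.....

  1. create(b)  ⇒  F.........  {b→[0]}
  2. append(b, 1)  ⇒  FF........  {b→[0, 1]}
  3. create(a)  ⇒  FFF.......  {a→[2]; b→[0, 1]}
  4. append(b, 3)  ⇒  FFFFFF....  {a→[2]; b→[0, 1, 3, 4, 5]}
  5. append(b, 1)  ⇒  FFFFFFF...  {a→[2]; b→[0, 1, 3, 4, 5, 6]}
  6. unlink(a)  ⇒  FF.FFFF...  {b→[0, 1, 3, 4, 5, 6]}
  7. truncate(b, 5)  ⇒  FF.FFF....  {b→[0, 1, 3, 4, 5]}
  8. truncate(b, 4)  ⇒  FF.FF.....  {b→[0, 1, 3, 4]}
  9. append(b, 1)  ⇒  FFFFF.....  {b→[0, 1, 3, 4, 2]}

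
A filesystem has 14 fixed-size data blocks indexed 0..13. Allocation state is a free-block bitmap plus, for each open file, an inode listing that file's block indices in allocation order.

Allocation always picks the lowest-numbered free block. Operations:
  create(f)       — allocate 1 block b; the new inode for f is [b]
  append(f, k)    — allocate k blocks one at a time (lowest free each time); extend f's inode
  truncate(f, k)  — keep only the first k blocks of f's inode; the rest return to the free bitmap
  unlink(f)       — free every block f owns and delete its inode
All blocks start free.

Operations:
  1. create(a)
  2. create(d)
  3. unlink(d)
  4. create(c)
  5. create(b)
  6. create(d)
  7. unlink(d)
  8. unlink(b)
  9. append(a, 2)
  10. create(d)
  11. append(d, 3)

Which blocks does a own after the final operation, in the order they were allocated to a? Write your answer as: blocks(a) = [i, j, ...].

[1] create(a) — a=0 (map F.............)
[2] create(d) — a=0 d=1 (map FF............)
[3] unlink(d) — a=0 (map F.............)
[4] create(c) — a=0 c=1 (map FF............)
[5] create(b) — a=0 b=2 c=1 (map FFF...........)
[6] create(d) — a=0 b=2 c=1 d=3 (map FFFF..........)
[7] unlink(d) — a=0 b=2 c=1 (map FFF...........)
[8] unlink(b) — a=0 c=1 (map FF............)
[9] append(a, 2) — a=0,2,3 c=1 (map FFFF..........)
[10] create(d) — a=0,2,3 c=1 d=4 (map FFFFF.........)
[11] append(d, 3) — a=0,2,3 c=1 d=4,5,6,7 (map FFFFFFFF......)

blocks(a) = [0, 2, 3]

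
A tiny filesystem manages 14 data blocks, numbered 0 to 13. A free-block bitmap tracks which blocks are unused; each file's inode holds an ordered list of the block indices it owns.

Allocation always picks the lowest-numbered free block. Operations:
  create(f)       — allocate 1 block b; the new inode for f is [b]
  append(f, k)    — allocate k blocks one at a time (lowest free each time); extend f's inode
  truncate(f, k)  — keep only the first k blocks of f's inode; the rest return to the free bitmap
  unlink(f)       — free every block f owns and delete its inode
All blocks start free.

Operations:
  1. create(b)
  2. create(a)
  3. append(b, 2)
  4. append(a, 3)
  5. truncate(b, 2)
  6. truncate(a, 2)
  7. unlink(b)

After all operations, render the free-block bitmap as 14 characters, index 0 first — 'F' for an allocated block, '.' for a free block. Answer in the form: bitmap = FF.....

  1. create(b)  ⇒  F.............  {b→[0]}
  2. create(a)  ⇒  FF............  {a→[1]; b→[0]}
  3. append(b, 2)  ⇒  FFFF..........  {a→[1]; b→[0, 2, 3]}
  4. append(a, 3)  ⇒  FFFFFFF.......  {a→[1, 4, 5, 6]; b→[0, 2, 3]}
  5. truncate(b, 2)  ⇒  FFF.FFF.......  {a→[1, 4, 5, 6]; b→[0, 2]}
  6. truncate(a, 2)  ⇒  FFF.F.........  {a→[1, 4]; b→[0, 2]}
  7. unlink(b)  ⇒  .F..F.........  {a→[1, 4]}

bitmap = .F..F.........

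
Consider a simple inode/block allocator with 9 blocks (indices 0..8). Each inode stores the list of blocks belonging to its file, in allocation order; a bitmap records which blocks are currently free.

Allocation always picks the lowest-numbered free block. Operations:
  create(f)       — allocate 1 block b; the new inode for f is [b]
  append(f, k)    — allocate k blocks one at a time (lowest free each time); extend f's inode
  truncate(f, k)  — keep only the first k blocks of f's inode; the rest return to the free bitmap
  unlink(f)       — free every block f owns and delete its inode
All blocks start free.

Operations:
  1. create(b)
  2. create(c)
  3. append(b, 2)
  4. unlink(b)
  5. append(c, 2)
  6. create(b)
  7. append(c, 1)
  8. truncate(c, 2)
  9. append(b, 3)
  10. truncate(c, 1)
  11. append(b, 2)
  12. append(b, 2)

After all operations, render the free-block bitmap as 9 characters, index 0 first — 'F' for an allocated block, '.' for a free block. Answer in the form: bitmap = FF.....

[1] create(b) — b=0 (map F........)
[2] create(c) — b=0 c=1 (map FF.......)
[3] append(b, 2) — b=0,2,3 c=1 (map FFFF.....)
[4] unlink(b) — c=1 (map .F.......)
[5] append(c, 2) — c=1,0,2 (map FFF......)
[6] create(b) — b=3 c=1,0,2 (map FFFF.....)
[7] append(c, 1) — b=3 c=1,0,2,4 (map FFFFF....)
[8] truncate(c, 2) — b=3 c=1,0 (map FF.F.....)
[9] append(b, 3) — b=3,2,4,5 c=1,0 (map FFFFFF...)
[10] truncate(c, 1) — b=3,2,4,5 c=1 (map .FFFFF...)
[11] append(b, 2) — b=3,2,4,5,0,6 c=1 (map FFFFFFF..)
[12] append(b, 2) — b=3,2,4,5,0,6,7,8 c=1 (map FFFFFFFFF)

bitmap = FFFFFFFFF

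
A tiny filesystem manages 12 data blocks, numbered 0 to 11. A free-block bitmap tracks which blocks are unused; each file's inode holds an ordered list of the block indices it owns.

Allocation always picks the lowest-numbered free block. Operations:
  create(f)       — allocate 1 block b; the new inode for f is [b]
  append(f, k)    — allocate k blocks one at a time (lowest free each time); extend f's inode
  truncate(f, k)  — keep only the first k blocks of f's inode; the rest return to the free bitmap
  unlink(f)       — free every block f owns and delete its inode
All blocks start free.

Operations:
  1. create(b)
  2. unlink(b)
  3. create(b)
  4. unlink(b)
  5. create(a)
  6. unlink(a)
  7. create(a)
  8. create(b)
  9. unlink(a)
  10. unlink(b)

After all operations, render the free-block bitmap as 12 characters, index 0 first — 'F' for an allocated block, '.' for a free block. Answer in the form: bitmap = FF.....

after create(b) → b:[0]  free=[F...........]
after unlink(b) →   free=[............]
after create(b) → b:[0]  free=[F...........]
after unlink(b) →   free=[............]
after create(a) → a:[0]  free=[F...........]
after unlink(a) →   free=[............]
after create(a) → a:[0]  free=[F...........]
after create(b) → a:[0], b:[1]  free=[FF..........]
after unlink(a) → b:[1]  free=[.F..........]
after unlink(b) →   free=[............]

bitmap = ............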